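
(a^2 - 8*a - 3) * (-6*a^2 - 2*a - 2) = -6*a^4 + 46*a^3 + 32*a^2 + 22*a + 6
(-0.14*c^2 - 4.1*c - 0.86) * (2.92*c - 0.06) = -0.4088*c^3 - 11.9636*c^2 - 2.2652*c + 0.0516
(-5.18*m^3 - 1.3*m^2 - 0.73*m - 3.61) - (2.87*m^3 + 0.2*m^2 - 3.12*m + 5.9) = -8.05*m^3 - 1.5*m^2 + 2.39*m - 9.51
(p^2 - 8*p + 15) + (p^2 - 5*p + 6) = 2*p^2 - 13*p + 21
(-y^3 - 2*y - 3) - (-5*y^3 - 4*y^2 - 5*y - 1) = 4*y^3 + 4*y^2 + 3*y - 2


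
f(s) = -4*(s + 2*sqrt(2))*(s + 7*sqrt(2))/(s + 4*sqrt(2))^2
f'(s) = -4*(s + 2*sqrt(2))/(s + 4*sqrt(2))^2 + 8*(s + 2*sqrt(2))*(s + 7*sqrt(2))/(s + 4*sqrt(2))^3 - 4*(s + 7*sqrt(2))/(s + 4*sqrt(2))^2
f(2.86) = -4.00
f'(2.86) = -0.08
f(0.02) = -3.51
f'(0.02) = -0.35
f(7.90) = -4.16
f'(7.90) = -0.00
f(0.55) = -3.67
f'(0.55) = -0.25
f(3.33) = -4.04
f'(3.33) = -0.06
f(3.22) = -4.03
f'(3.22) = -0.07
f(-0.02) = -3.49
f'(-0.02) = -0.36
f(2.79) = -4.00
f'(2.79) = -0.08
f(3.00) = -4.01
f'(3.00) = -0.07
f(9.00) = -4.16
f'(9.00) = 0.00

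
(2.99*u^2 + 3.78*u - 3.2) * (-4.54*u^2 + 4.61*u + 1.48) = -13.5746*u^4 - 3.3773*u^3 + 36.379*u^2 - 9.1576*u - 4.736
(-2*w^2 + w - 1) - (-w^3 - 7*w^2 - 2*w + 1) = w^3 + 5*w^2 + 3*w - 2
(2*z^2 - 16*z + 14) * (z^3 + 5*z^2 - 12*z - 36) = 2*z^5 - 6*z^4 - 90*z^3 + 190*z^2 + 408*z - 504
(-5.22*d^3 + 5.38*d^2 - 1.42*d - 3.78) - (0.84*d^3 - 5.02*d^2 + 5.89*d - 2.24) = -6.06*d^3 + 10.4*d^2 - 7.31*d - 1.54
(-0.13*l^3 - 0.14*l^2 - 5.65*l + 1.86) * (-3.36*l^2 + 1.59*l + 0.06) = 0.4368*l^5 + 0.2637*l^4 + 18.7536*l^3 - 15.2415*l^2 + 2.6184*l + 0.1116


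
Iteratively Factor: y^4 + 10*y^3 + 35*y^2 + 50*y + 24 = (y + 3)*(y^3 + 7*y^2 + 14*y + 8) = (y + 1)*(y + 3)*(y^2 + 6*y + 8) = (y + 1)*(y + 2)*(y + 3)*(y + 4)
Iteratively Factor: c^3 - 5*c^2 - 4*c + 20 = (c - 5)*(c^2 - 4) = (c - 5)*(c - 2)*(c + 2)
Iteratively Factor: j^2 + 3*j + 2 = (j + 1)*(j + 2)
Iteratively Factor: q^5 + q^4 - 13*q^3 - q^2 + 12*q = (q + 4)*(q^4 - 3*q^3 - q^2 + 3*q) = (q - 3)*(q + 4)*(q^3 - q) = (q - 3)*(q + 1)*(q + 4)*(q^2 - q) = q*(q - 3)*(q + 1)*(q + 4)*(q - 1)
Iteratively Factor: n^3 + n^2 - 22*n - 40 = (n - 5)*(n^2 + 6*n + 8) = (n - 5)*(n + 2)*(n + 4)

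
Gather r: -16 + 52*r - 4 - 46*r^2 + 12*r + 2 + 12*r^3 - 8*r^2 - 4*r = 12*r^3 - 54*r^2 + 60*r - 18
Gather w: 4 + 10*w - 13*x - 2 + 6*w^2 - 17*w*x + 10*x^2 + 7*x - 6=6*w^2 + w*(10 - 17*x) + 10*x^2 - 6*x - 4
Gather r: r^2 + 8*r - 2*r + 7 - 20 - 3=r^2 + 6*r - 16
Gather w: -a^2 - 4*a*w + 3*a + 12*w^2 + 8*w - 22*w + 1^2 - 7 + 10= -a^2 + 3*a + 12*w^2 + w*(-4*a - 14) + 4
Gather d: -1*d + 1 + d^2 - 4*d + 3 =d^2 - 5*d + 4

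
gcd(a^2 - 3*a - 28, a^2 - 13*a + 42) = a - 7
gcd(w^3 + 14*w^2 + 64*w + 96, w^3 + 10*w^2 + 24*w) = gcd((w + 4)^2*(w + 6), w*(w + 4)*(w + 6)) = w^2 + 10*w + 24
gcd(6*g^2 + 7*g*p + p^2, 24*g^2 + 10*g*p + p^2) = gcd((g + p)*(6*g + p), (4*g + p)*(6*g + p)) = 6*g + p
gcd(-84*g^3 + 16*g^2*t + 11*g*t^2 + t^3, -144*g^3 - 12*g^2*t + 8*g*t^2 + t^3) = 6*g + t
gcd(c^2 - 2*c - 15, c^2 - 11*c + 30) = c - 5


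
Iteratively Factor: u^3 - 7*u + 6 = (u + 3)*(u^2 - 3*u + 2) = (u - 2)*(u + 3)*(u - 1)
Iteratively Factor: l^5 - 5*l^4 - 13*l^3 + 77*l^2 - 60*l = (l - 3)*(l^4 - 2*l^3 - 19*l^2 + 20*l) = (l - 3)*(l - 1)*(l^3 - l^2 - 20*l) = (l - 3)*(l - 1)*(l + 4)*(l^2 - 5*l) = l*(l - 3)*(l - 1)*(l + 4)*(l - 5)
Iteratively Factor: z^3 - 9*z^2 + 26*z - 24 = (z - 3)*(z^2 - 6*z + 8) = (z - 4)*(z - 3)*(z - 2)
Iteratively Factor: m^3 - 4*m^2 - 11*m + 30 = (m - 2)*(m^2 - 2*m - 15) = (m - 5)*(m - 2)*(m + 3)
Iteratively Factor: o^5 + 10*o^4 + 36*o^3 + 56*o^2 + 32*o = (o + 2)*(o^4 + 8*o^3 + 20*o^2 + 16*o) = (o + 2)^2*(o^3 + 6*o^2 + 8*o) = (o + 2)^2*(o + 4)*(o^2 + 2*o) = (o + 2)^3*(o + 4)*(o)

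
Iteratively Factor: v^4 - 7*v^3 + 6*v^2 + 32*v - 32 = (v - 4)*(v^3 - 3*v^2 - 6*v + 8) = (v - 4)^2*(v^2 + v - 2) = (v - 4)^2*(v + 2)*(v - 1)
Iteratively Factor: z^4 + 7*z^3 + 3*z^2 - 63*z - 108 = (z + 3)*(z^3 + 4*z^2 - 9*z - 36) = (z + 3)^2*(z^2 + z - 12) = (z - 3)*(z + 3)^2*(z + 4)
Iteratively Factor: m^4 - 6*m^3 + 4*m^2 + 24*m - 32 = (m - 2)*(m^3 - 4*m^2 - 4*m + 16) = (m - 4)*(m - 2)*(m^2 - 4) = (m - 4)*(m - 2)*(m + 2)*(m - 2)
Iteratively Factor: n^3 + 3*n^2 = (n + 3)*(n^2) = n*(n + 3)*(n)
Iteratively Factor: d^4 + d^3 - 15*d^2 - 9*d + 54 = (d + 3)*(d^3 - 2*d^2 - 9*d + 18) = (d - 2)*(d + 3)*(d^2 - 9) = (d - 3)*(d - 2)*(d + 3)*(d + 3)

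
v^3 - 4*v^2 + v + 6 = (v - 3)*(v - 2)*(v + 1)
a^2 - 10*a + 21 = (a - 7)*(a - 3)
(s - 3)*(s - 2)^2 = s^3 - 7*s^2 + 16*s - 12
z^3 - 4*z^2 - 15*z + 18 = (z - 6)*(z - 1)*(z + 3)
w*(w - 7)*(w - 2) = w^3 - 9*w^2 + 14*w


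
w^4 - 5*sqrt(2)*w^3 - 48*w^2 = w^2*(w - 8*sqrt(2))*(w + 3*sqrt(2))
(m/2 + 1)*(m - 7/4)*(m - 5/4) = m^3/2 - m^2/2 - 61*m/32 + 35/16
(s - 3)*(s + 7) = s^2 + 4*s - 21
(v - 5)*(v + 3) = v^2 - 2*v - 15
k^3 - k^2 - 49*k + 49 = (k - 7)*(k - 1)*(k + 7)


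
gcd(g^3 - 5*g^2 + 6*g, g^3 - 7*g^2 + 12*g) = g^2 - 3*g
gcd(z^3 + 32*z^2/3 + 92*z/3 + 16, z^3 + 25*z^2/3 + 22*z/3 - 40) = z^2 + 10*z + 24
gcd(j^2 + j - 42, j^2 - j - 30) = j - 6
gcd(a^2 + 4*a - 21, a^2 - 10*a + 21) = a - 3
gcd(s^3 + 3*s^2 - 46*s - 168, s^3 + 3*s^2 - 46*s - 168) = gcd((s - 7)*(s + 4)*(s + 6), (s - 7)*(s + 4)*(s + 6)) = s^3 + 3*s^2 - 46*s - 168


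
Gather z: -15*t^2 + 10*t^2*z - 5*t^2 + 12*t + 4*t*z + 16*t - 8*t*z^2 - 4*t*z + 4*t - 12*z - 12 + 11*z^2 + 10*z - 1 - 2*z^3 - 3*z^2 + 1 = -20*t^2 + 32*t - 2*z^3 + z^2*(8 - 8*t) + z*(10*t^2 - 2) - 12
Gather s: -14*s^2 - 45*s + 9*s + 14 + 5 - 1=-14*s^2 - 36*s + 18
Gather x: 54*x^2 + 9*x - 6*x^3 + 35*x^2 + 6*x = -6*x^3 + 89*x^2 + 15*x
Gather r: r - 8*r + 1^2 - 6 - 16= -7*r - 21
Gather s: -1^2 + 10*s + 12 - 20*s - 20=-10*s - 9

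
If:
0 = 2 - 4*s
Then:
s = 1/2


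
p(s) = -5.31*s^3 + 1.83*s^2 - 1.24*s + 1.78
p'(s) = -15.93*s^2 + 3.66*s - 1.24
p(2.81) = -105.07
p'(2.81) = -116.74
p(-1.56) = 28.33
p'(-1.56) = -45.72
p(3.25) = -165.20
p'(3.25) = -157.61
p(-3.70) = 300.39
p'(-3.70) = -232.86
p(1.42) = -11.49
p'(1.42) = -28.16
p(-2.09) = 60.84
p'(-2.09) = -78.47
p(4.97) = -611.05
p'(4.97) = -376.54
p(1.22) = -6.65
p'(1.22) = -20.49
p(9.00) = -3732.14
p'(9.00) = -1258.63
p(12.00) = -8925.26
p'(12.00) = -2251.24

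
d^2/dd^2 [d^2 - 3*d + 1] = 2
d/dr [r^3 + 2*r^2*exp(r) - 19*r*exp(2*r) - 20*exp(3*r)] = 2*r^2*exp(r) + 3*r^2 - 38*r*exp(2*r) + 4*r*exp(r) - 60*exp(3*r) - 19*exp(2*r)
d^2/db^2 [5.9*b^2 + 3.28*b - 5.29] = 11.8000000000000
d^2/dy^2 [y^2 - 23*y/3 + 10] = 2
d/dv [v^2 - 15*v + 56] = 2*v - 15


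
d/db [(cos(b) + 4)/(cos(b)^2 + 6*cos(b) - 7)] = (cos(b)^2 + 8*cos(b) + 31)*sin(b)/(cos(b)^2 + 6*cos(b) - 7)^2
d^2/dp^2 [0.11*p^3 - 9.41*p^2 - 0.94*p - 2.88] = 0.66*p - 18.82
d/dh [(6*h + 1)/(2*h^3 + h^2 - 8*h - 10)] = 2*(6*h^3 + 3*h^2 - 24*h - (6*h + 1)*(3*h^2 + h - 4) - 30)/(2*h^3 + h^2 - 8*h - 10)^2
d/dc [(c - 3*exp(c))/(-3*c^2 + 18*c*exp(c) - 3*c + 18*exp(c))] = (-(c - 3*exp(c))*(6*c*exp(c) - 2*c + 12*exp(c) - 1) + (3*exp(c) - 1)*(c^2 - 6*c*exp(c) + c - 6*exp(c)))/(3*(c^2 - 6*c*exp(c) + c - 6*exp(c))^2)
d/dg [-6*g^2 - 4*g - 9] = -12*g - 4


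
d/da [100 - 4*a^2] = -8*a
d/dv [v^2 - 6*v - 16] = 2*v - 6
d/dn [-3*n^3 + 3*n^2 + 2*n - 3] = -9*n^2 + 6*n + 2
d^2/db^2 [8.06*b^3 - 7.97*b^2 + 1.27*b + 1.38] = 48.36*b - 15.94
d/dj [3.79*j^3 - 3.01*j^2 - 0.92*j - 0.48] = 11.37*j^2 - 6.02*j - 0.92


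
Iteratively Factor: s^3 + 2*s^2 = (s)*(s^2 + 2*s) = s*(s + 2)*(s)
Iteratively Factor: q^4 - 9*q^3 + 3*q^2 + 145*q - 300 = (q - 3)*(q^3 - 6*q^2 - 15*q + 100) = (q - 5)*(q - 3)*(q^2 - q - 20) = (q - 5)^2*(q - 3)*(q + 4)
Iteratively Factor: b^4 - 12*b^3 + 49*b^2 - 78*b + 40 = (b - 4)*(b^3 - 8*b^2 + 17*b - 10) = (b - 5)*(b - 4)*(b^2 - 3*b + 2) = (b - 5)*(b - 4)*(b - 1)*(b - 2)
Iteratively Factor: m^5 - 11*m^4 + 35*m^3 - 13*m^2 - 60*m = (m - 3)*(m^4 - 8*m^3 + 11*m^2 + 20*m) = (m - 3)*(m + 1)*(m^3 - 9*m^2 + 20*m) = (m - 4)*(m - 3)*(m + 1)*(m^2 - 5*m) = (m - 5)*(m - 4)*(m - 3)*(m + 1)*(m)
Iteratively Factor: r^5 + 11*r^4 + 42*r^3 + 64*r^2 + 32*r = (r)*(r^4 + 11*r^3 + 42*r^2 + 64*r + 32) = r*(r + 1)*(r^3 + 10*r^2 + 32*r + 32) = r*(r + 1)*(r + 2)*(r^2 + 8*r + 16) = r*(r + 1)*(r + 2)*(r + 4)*(r + 4)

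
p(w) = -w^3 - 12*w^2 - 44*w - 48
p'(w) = -3*w^2 - 24*w - 44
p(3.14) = -335.43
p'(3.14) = -148.94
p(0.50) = -73.12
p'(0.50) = -56.75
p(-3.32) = 2.41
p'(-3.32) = 2.61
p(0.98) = -103.59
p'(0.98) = -70.40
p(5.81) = -904.84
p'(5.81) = -284.71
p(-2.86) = 3.08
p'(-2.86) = 0.10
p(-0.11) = -43.30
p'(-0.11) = -41.40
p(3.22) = -347.49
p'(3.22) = -152.39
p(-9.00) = 105.00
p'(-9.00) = -71.00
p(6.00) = -960.00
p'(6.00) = -296.00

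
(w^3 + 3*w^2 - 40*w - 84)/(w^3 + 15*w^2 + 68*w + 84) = (w - 6)/(w + 6)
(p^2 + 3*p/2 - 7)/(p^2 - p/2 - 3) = (2*p + 7)/(2*p + 3)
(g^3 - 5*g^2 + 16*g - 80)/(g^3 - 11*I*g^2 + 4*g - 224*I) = (g^2 - g*(5 + 4*I) + 20*I)/(g^2 - 15*I*g - 56)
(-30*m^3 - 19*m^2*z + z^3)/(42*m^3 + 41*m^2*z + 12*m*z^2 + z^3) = (-5*m + z)/(7*m + z)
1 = 1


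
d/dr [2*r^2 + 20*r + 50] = 4*r + 20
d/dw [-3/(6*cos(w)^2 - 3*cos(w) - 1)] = 9*(1 - 4*cos(w))*sin(w)/(-6*cos(w)^2 + 3*cos(w) + 1)^2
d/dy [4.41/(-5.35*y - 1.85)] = 23.5935/(5.35*y + 1.85)^2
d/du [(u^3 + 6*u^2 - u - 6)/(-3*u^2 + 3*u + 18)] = u*(-u^3 + 2*u^2 + 23*u + 60)/(3*(u^4 - 2*u^3 - 11*u^2 + 12*u + 36))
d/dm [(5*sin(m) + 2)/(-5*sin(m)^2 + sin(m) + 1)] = (25*sin(m)^2 + 20*sin(m) + 3)*cos(m)/(-5*sin(m)^2 + sin(m) + 1)^2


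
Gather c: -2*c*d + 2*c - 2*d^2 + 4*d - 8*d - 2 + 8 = c*(2 - 2*d) - 2*d^2 - 4*d + 6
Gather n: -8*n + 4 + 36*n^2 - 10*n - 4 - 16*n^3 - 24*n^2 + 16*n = -16*n^3 + 12*n^2 - 2*n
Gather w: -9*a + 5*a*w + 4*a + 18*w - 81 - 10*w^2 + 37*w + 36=-5*a - 10*w^2 + w*(5*a + 55) - 45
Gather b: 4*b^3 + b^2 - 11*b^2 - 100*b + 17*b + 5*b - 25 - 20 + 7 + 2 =4*b^3 - 10*b^2 - 78*b - 36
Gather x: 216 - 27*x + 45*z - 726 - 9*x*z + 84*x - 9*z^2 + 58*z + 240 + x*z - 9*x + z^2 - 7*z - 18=x*(48 - 8*z) - 8*z^2 + 96*z - 288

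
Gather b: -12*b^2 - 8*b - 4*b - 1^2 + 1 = -12*b^2 - 12*b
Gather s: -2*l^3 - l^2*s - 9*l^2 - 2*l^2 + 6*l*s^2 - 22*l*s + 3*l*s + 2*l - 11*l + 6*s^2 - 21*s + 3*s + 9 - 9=-2*l^3 - 11*l^2 - 9*l + s^2*(6*l + 6) + s*(-l^2 - 19*l - 18)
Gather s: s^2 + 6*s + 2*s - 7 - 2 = s^2 + 8*s - 9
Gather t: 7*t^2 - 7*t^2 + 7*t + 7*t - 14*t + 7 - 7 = 0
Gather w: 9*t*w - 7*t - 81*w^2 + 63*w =-7*t - 81*w^2 + w*(9*t + 63)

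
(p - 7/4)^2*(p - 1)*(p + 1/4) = p^4 - 17*p^3/4 + 87*p^2/16 - 91*p/64 - 49/64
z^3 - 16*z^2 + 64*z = z*(z - 8)^2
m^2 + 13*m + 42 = (m + 6)*(m + 7)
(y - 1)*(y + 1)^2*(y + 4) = y^4 + 5*y^3 + 3*y^2 - 5*y - 4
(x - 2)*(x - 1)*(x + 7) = x^3 + 4*x^2 - 19*x + 14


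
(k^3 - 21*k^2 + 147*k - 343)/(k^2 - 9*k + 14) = (k^2 - 14*k + 49)/(k - 2)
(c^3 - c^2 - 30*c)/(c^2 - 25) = c*(c - 6)/(c - 5)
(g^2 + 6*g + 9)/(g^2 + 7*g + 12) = (g + 3)/(g + 4)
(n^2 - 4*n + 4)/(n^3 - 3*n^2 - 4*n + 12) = (n - 2)/(n^2 - n - 6)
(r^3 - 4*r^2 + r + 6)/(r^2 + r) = r - 5 + 6/r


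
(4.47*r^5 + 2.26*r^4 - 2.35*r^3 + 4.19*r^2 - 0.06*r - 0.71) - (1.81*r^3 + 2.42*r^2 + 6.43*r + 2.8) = 4.47*r^5 + 2.26*r^4 - 4.16*r^3 + 1.77*r^2 - 6.49*r - 3.51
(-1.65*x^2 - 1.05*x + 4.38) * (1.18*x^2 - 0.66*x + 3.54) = -1.947*x^4 - 0.15*x^3 + 0.0204*x^2 - 6.6078*x + 15.5052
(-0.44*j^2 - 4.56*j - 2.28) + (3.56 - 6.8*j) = -0.44*j^2 - 11.36*j + 1.28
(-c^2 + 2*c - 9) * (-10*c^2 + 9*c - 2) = 10*c^4 - 29*c^3 + 110*c^2 - 85*c + 18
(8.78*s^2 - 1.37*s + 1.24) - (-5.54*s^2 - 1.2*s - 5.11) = 14.32*s^2 - 0.17*s + 6.35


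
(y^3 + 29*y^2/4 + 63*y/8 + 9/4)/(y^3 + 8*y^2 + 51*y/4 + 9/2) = (4*y + 3)/(2*(2*y + 3))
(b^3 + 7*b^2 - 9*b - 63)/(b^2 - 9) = b + 7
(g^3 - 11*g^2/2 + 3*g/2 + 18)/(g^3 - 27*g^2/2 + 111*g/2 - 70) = (2*g^2 - 3*g - 9)/(2*g^2 - 19*g + 35)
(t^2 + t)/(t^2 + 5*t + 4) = t/(t + 4)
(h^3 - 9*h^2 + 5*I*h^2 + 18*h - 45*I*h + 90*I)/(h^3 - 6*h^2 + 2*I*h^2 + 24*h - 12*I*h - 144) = (h^2 + h*(-3 + 5*I) - 15*I)/(h^2 + 2*I*h + 24)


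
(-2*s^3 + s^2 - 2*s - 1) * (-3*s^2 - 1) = 6*s^5 - 3*s^4 + 8*s^3 + 2*s^2 + 2*s + 1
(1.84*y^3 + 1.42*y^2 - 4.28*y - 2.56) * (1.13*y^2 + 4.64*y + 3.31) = 2.0792*y^5 + 10.1422*y^4 + 7.8428*y^3 - 18.0518*y^2 - 26.0452*y - 8.4736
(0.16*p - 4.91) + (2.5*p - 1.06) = 2.66*p - 5.97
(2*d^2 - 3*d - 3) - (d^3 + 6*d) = -d^3 + 2*d^2 - 9*d - 3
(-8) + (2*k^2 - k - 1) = 2*k^2 - k - 9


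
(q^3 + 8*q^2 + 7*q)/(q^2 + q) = q + 7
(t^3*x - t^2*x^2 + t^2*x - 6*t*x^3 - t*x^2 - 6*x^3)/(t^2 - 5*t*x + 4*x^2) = x*(t^3 - t^2*x + t^2 - 6*t*x^2 - t*x - 6*x^2)/(t^2 - 5*t*x + 4*x^2)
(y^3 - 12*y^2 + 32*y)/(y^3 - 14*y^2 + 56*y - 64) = y/(y - 2)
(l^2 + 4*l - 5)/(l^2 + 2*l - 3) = (l + 5)/(l + 3)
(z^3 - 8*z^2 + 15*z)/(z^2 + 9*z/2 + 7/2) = 2*z*(z^2 - 8*z + 15)/(2*z^2 + 9*z + 7)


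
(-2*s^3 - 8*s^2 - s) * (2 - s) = 2*s^4 + 4*s^3 - 15*s^2 - 2*s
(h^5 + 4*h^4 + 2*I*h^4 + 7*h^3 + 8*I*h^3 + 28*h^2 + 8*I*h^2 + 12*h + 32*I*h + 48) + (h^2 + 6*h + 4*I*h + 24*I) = h^5 + 4*h^4 + 2*I*h^4 + 7*h^3 + 8*I*h^3 + 29*h^2 + 8*I*h^2 + 18*h + 36*I*h + 48 + 24*I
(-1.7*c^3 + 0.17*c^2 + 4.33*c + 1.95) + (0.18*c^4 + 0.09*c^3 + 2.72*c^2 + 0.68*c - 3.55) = 0.18*c^4 - 1.61*c^3 + 2.89*c^2 + 5.01*c - 1.6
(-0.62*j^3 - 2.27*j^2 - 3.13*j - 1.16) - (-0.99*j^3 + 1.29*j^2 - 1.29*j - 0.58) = 0.37*j^3 - 3.56*j^2 - 1.84*j - 0.58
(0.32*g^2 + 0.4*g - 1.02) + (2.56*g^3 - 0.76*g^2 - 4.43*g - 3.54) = 2.56*g^3 - 0.44*g^2 - 4.03*g - 4.56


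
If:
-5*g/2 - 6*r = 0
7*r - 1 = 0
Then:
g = -12/35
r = 1/7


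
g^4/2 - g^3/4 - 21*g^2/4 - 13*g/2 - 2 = (g/2 + 1/2)*(g - 4)*(g + 1/2)*(g + 2)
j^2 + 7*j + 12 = (j + 3)*(j + 4)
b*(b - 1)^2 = b^3 - 2*b^2 + b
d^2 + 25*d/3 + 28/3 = (d + 4/3)*(d + 7)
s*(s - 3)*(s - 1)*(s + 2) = s^4 - 2*s^3 - 5*s^2 + 6*s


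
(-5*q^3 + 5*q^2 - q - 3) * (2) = -10*q^3 + 10*q^2 - 2*q - 6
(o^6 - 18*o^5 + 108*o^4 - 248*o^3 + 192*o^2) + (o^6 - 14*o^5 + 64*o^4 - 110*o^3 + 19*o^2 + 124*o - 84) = 2*o^6 - 32*o^5 + 172*o^4 - 358*o^3 + 211*o^2 + 124*o - 84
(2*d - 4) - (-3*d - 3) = 5*d - 1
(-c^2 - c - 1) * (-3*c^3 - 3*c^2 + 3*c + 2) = 3*c^5 + 6*c^4 + 3*c^3 - 2*c^2 - 5*c - 2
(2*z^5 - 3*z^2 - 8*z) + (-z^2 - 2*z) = 2*z^5 - 4*z^2 - 10*z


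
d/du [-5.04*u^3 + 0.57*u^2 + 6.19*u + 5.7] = -15.12*u^2 + 1.14*u + 6.19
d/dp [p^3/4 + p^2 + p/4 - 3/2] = 3*p^2/4 + 2*p + 1/4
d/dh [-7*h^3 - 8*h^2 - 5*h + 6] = -21*h^2 - 16*h - 5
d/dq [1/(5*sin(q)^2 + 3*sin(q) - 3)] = -(10*sin(q) + 3)*cos(q)/(5*sin(q)^2 + 3*sin(q) - 3)^2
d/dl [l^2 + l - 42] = 2*l + 1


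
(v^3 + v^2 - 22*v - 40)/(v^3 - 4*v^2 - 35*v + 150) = (v^2 + 6*v + 8)/(v^2 + v - 30)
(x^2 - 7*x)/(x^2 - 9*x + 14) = x/(x - 2)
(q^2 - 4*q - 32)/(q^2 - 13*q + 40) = (q + 4)/(q - 5)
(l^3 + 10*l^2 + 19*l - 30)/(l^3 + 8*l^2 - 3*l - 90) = (l - 1)/(l - 3)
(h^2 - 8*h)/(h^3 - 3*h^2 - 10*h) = (8 - h)/(-h^2 + 3*h + 10)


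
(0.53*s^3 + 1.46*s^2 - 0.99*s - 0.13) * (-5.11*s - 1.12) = -2.7083*s^4 - 8.0542*s^3 + 3.4237*s^2 + 1.7731*s + 0.1456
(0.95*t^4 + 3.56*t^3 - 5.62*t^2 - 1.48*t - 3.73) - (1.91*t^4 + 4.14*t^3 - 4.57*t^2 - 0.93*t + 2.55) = -0.96*t^4 - 0.58*t^3 - 1.05*t^2 - 0.55*t - 6.28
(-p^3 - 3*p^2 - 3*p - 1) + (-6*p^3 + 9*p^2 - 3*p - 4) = -7*p^3 + 6*p^2 - 6*p - 5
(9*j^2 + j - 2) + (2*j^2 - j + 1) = 11*j^2 - 1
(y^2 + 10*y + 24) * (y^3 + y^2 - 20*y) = y^5 + 11*y^4 + 14*y^3 - 176*y^2 - 480*y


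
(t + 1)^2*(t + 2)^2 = t^4 + 6*t^3 + 13*t^2 + 12*t + 4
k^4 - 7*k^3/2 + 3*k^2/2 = k^2*(k - 3)*(k - 1/2)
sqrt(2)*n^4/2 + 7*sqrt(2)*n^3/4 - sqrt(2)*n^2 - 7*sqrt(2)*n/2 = n*(n + 7/2)*(n - sqrt(2))*(sqrt(2)*n/2 + 1)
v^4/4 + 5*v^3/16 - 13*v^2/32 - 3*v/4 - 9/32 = (v/4 + 1/4)*(v - 3/2)*(v + 3/4)*(v + 1)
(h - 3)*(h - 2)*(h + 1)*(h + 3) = h^4 - h^3 - 11*h^2 + 9*h + 18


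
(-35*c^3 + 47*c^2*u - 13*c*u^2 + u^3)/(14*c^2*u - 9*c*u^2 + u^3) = (5*c^2 - 6*c*u + u^2)/(u*(-2*c + u))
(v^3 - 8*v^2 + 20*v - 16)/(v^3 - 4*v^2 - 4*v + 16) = (v - 2)/(v + 2)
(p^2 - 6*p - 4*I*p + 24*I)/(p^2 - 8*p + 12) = (p - 4*I)/(p - 2)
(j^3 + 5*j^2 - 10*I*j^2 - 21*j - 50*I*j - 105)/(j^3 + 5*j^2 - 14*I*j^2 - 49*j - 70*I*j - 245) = (j - 3*I)/(j - 7*I)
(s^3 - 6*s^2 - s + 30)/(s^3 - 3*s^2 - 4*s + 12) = (s - 5)/(s - 2)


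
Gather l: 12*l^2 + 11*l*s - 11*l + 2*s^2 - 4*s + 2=12*l^2 + l*(11*s - 11) + 2*s^2 - 4*s + 2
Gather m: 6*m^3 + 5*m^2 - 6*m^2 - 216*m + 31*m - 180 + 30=6*m^3 - m^2 - 185*m - 150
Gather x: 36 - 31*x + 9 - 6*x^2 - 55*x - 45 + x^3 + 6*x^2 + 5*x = x^3 - 81*x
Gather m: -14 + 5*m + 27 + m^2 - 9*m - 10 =m^2 - 4*m + 3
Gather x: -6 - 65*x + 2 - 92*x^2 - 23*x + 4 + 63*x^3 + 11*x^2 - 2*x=63*x^3 - 81*x^2 - 90*x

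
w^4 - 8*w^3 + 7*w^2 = w^2*(w - 7)*(w - 1)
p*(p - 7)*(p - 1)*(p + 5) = p^4 - 3*p^3 - 33*p^2 + 35*p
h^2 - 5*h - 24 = (h - 8)*(h + 3)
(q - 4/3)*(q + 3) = q^2 + 5*q/3 - 4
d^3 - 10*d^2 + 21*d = d*(d - 7)*(d - 3)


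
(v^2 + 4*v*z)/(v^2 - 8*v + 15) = v*(v + 4*z)/(v^2 - 8*v + 15)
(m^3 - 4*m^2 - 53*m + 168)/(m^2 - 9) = (m^2 - m - 56)/(m + 3)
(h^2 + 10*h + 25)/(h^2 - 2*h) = (h^2 + 10*h + 25)/(h*(h - 2))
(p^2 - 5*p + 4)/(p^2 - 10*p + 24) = (p - 1)/(p - 6)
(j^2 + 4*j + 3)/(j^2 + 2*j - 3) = (j + 1)/(j - 1)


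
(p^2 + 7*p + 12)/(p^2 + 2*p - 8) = (p + 3)/(p - 2)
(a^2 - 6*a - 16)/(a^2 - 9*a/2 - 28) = 2*(a + 2)/(2*a + 7)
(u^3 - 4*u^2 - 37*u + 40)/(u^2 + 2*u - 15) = (u^2 - 9*u + 8)/(u - 3)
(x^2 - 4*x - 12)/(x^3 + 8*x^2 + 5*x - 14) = (x - 6)/(x^2 + 6*x - 7)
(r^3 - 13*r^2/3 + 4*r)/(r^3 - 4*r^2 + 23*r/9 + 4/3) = 3*r/(3*r + 1)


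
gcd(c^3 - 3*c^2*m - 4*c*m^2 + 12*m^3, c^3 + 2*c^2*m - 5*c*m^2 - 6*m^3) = c - 2*m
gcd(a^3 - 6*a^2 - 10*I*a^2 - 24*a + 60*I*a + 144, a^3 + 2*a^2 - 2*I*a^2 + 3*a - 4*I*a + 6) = 1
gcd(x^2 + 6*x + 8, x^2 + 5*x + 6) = x + 2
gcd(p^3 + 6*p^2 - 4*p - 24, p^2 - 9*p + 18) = 1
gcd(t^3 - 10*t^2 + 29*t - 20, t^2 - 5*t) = t - 5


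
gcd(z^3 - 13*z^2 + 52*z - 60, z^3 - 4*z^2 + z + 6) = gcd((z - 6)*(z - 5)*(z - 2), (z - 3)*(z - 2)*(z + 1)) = z - 2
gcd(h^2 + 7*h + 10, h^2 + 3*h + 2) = h + 2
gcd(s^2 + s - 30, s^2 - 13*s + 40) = s - 5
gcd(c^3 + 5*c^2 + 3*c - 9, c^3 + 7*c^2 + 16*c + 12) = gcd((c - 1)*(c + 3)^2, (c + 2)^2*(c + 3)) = c + 3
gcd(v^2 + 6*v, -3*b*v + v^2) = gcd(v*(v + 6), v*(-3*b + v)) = v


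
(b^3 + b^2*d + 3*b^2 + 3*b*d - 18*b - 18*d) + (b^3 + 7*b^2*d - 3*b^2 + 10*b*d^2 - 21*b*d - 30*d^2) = 2*b^3 + 8*b^2*d + 10*b*d^2 - 18*b*d - 18*b - 30*d^2 - 18*d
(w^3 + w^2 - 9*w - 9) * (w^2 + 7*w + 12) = w^5 + 8*w^4 + 10*w^3 - 60*w^2 - 171*w - 108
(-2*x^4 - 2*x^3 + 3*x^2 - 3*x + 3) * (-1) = 2*x^4 + 2*x^3 - 3*x^2 + 3*x - 3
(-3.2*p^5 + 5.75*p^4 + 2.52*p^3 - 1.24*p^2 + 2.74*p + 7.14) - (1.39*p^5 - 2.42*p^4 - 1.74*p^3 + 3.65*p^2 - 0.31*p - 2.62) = -4.59*p^5 + 8.17*p^4 + 4.26*p^3 - 4.89*p^2 + 3.05*p + 9.76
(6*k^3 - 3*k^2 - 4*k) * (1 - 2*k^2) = -12*k^5 + 6*k^4 + 14*k^3 - 3*k^2 - 4*k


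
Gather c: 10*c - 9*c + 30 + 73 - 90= c + 13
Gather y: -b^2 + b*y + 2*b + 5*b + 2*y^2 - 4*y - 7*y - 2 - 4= -b^2 + 7*b + 2*y^2 + y*(b - 11) - 6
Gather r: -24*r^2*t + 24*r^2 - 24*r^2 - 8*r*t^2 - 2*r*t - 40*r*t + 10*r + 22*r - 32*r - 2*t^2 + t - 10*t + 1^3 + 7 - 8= -24*r^2*t + r*(-8*t^2 - 42*t) - 2*t^2 - 9*t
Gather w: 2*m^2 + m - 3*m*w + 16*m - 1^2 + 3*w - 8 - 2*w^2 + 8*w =2*m^2 + 17*m - 2*w^2 + w*(11 - 3*m) - 9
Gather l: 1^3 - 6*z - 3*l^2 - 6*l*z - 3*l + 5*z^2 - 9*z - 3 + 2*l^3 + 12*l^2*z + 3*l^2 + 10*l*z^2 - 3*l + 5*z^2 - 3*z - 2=2*l^3 + 12*l^2*z + l*(10*z^2 - 6*z - 6) + 10*z^2 - 18*z - 4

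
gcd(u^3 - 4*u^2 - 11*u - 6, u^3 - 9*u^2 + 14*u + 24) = u^2 - 5*u - 6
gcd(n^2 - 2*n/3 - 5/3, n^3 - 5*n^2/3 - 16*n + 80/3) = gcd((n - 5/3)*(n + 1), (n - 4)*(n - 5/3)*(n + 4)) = n - 5/3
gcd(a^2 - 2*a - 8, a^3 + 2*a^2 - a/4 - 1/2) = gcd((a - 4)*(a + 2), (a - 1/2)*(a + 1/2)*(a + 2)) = a + 2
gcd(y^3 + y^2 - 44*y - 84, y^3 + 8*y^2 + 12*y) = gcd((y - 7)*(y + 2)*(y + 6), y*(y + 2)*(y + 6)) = y^2 + 8*y + 12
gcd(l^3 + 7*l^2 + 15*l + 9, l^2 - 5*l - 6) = l + 1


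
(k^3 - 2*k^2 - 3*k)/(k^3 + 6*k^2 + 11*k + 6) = k*(k - 3)/(k^2 + 5*k + 6)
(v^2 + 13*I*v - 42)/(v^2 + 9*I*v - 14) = (v + 6*I)/(v + 2*I)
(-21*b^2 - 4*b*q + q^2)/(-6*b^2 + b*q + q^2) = (-7*b + q)/(-2*b + q)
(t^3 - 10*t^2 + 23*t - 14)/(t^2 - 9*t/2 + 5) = 2*(t^2 - 8*t + 7)/(2*t - 5)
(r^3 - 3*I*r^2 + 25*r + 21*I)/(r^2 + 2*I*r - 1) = (r^2 - 4*I*r + 21)/(r + I)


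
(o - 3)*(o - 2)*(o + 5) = o^3 - 19*o + 30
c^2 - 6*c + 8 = (c - 4)*(c - 2)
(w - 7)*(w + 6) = w^2 - w - 42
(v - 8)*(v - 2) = v^2 - 10*v + 16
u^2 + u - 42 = (u - 6)*(u + 7)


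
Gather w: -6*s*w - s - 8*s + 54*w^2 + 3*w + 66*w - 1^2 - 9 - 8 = -9*s + 54*w^2 + w*(69 - 6*s) - 18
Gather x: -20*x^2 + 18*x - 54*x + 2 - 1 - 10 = -20*x^2 - 36*x - 9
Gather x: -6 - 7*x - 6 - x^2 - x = -x^2 - 8*x - 12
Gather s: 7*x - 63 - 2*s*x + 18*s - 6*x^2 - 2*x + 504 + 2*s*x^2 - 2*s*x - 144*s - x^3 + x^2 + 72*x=s*(2*x^2 - 4*x - 126) - x^3 - 5*x^2 + 77*x + 441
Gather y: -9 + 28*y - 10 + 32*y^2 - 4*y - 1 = 32*y^2 + 24*y - 20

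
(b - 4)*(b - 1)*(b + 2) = b^3 - 3*b^2 - 6*b + 8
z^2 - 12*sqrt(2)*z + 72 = (z - 6*sqrt(2))^2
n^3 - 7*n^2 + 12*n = n*(n - 4)*(n - 3)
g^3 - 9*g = g*(g - 3)*(g + 3)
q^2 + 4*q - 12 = (q - 2)*(q + 6)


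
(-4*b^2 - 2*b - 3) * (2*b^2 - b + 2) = -8*b^4 - 12*b^2 - b - 6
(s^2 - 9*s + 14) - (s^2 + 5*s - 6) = 20 - 14*s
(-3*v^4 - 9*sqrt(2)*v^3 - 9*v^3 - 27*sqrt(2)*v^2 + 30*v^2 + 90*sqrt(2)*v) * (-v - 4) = 3*v^5 + 9*sqrt(2)*v^4 + 21*v^4 + 6*v^3 + 63*sqrt(2)*v^3 - 120*v^2 + 18*sqrt(2)*v^2 - 360*sqrt(2)*v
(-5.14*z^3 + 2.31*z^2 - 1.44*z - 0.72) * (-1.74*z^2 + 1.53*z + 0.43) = 8.9436*z^5 - 11.8836*z^4 + 3.8297*z^3 + 0.0429000000000002*z^2 - 1.7208*z - 0.3096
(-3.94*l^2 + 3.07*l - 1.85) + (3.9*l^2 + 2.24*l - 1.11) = -0.04*l^2 + 5.31*l - 2.96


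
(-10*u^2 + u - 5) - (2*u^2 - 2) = -12*u^2 + u - 3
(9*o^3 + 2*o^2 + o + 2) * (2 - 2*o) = -18*o^4 + 14*o^3 + 2*o^2 - 2*o + 4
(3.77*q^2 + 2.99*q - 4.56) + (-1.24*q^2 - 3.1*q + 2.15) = 2.53*q^2 - 0.11*q - 2.41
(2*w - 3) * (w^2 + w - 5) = 2*w^3 - w^2 - 13*w + 15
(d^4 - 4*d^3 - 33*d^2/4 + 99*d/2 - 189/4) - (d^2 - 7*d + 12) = d^4 - 4*d^3 - 37*d^2/4 + 113*d/2 - 237/4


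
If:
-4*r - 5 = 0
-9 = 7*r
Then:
No Solution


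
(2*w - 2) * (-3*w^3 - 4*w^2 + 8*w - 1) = -6*w^4 - 2*w^3 + 24*w^2 - 18*w + 2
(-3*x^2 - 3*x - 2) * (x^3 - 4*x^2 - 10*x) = -3*x^5 + 9*x^4 + 40*x^3 + 38*x^2 + 20*x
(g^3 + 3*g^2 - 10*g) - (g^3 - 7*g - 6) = 3*g^2 - 3*g + 6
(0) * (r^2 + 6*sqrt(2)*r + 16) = 0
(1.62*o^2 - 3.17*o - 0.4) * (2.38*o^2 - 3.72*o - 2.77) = 3.8556*o^4 - 13.571*o^3 + 6.353*o^2 + 10.2689*o + 1.108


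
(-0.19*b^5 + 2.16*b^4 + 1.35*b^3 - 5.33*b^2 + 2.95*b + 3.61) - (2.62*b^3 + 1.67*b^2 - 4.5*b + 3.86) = -0.19*b^5 + 2.16*b^4 - 1.27*b^3 - 7.0*b^2 + 7.45*b - 0.25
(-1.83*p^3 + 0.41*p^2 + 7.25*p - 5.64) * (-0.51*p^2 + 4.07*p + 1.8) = 0.9333*p^5 - 7.6572*p^4 - 5.3228*p^3 + 33.1219*p^2 - 9.9048*p - 10.152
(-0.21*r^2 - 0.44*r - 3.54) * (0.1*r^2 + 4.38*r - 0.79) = -0.021*r^4 - 0.9638*r^3 - 2.1153*r^2 - 15.1576*r + 2.7966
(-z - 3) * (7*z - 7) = -7*z^2 - 14*z + 21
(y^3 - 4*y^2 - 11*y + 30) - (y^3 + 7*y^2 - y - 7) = -11*y^2 - 10*y + 37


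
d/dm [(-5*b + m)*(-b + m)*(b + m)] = -b^2 - 10*b*m + 3*m^2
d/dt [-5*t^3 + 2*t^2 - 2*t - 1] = -15*t^2 + 4*t - 2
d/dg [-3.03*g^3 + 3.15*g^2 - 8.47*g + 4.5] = -9.09*g^2 + 6.3*g - 8.47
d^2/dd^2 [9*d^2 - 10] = 18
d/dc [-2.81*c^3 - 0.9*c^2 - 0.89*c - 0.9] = -8.43*c^2 - 1.8*c - 0.89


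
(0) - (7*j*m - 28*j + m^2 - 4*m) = -7*j*m + 28*j - m^2 + 4*m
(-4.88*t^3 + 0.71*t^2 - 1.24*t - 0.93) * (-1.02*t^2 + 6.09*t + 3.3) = 4.9776*t^5 - 30.4434*t^4 - 10.5153*t^3 - 4.26*t^2 - 9.7557*t - 3.069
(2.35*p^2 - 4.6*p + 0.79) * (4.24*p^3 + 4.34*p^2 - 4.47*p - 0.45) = 9.964*p^5 - 9.305*p^4 - 27.1189*p^3 + 22.9331*p^2 - 1.4613*p - 0.3555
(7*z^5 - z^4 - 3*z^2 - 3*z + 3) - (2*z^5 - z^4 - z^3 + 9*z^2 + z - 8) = 5*z^5 + z^3 - 12*z^2 - 4*z + 11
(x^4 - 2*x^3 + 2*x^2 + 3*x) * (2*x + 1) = 2*x^5 - 3*x^4 + 2*x^3 + 8*x^2 + 3*x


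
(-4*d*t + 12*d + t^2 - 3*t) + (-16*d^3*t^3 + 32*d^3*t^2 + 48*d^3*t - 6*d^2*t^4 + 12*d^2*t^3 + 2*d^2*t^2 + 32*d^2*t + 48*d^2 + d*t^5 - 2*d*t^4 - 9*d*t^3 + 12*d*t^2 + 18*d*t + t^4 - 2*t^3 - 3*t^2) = -16*d^3*t^3 + 32*d^3*t^2 + 48*d^3*t - 6*d^2*t^4 + 12*d^2*t^3 + 2*d^2*t^2 + 32*d^2*t + 48*d^2 + d*t^5 - 2*d*t^4 - 9*d*t^3 + 12*d*t^2 + 14*d*t + 12*d + t^4 - 2*t^3 - 2*t^2 - 3*t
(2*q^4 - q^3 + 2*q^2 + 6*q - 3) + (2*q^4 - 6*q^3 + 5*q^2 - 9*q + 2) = 4*q^4 - 7*q^3 + 7*q^2 - 3*q - 1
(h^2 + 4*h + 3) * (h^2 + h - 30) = h^4 + 5*h^3 - 23*h^2 - 117*h - 90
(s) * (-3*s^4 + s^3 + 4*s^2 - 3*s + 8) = -3*s^5 + s^4 + 4*s^3 - 3*s^2 + 8*s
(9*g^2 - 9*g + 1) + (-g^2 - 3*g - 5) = 8*g^2 - 12*g - 4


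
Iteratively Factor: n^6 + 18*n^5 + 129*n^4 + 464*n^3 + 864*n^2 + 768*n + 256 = (n + 4)*(n^5 + 14*n^4 + 73*n^3 + 172*n^2 + 176*n + 64) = (n + 4)^2*(n^4 + 10*n^3 + 33*n^2 + 40*n + 16) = (n + 1)*(n + 4)^2*(n^3 + 9*n^2 + 24*n + 16) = (n + 1)^2*(n + 4)^2*(n^2 + 8*n + 16) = (n + 1)^2*(n + 4)^3*(n + 4)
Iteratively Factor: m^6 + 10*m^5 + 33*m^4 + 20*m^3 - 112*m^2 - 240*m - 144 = (m + 2)*(m^5 + 8*m^4 + 17*m^3 - 14*m^2 - 84*m - 72) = (m + 2)^2*(m^4 + 6*m^3 + 5*m^2 - 24*m - 36) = (m - 2)*(m + 2)^2*(m^3 + 8*m^2 + 21*m + 18) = (m - 2)*(m + 2)^2*(m + 3)*(m^2 + 5*m + 6) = (m - 2)*(m + 2)^3*(m + 3)*(m + 3)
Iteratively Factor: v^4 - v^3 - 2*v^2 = (v)*(v^3 - v^2 - 2*v) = v*(v + 1)*(v^2 - 2*v) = v*(v - 2)*(v + 1)*(v)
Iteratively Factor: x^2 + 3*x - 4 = (x + 4)*(x - 1)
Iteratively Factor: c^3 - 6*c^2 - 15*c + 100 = (c - 5)*(c^2 - c - 20) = (c - 5)^2*(c + 4)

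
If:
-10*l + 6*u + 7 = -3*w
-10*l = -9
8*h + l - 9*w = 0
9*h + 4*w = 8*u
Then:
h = 84/725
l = 9/10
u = 2017/8700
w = 883/4350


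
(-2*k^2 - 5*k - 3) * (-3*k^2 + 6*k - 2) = 6*k^4 + 3*k^3 - 17*k^2 - 8*k + 6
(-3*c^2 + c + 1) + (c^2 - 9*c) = -2*c^2 - 8*c + 1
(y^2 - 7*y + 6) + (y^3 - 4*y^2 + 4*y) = y^3 - 3*y^2 - 3*y + 6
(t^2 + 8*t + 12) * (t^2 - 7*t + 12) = t^4 + t^3 - 32*t^2 + 12*t + 144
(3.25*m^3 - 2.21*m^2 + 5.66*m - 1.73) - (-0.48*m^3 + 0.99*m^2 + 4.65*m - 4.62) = 3.73*m^3 - 3.2*m^2 + 1.01*m + 2.89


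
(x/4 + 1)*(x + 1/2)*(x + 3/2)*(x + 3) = x^4/4 + 9*x^3/4 + 107*x^2/16 + 117*x/16 + 9/4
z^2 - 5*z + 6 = (z - 3)*(z - 2)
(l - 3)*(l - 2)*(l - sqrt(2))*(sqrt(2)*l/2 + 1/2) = sqrt(2)*l^4/2 - 5*sqrt(2)*l^3/2 - l^3/2 + 5*l^2/2 + 5*sqrt(2)*l^2/2 - 3*l + 5*sqrt(2)*l/2 - 3*sqrt(2)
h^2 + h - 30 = (h - 5)*(h + 6)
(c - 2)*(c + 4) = c^2 + 2*c - 8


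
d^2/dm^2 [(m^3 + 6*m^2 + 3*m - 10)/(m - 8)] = 2*(m^3 - 24*m^2 + 192*m + 398)/(m^3 - 24*m^2 + 192*m - 512)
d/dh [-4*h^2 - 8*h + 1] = -8*h - 8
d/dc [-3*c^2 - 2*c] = -6*c - 2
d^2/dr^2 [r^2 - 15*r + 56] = 2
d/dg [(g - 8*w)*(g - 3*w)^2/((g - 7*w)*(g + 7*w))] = (g^4 - 204*g^2*w^2 + 1516*g*w^3 - 2793*w^4)/(g^4 - 98*g^2*w^2 + 2401*w^4)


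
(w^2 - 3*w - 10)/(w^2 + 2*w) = (w - 5)/w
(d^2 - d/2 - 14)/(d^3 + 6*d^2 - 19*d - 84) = (d + 7/2)/(d^2 + 10*d + 21)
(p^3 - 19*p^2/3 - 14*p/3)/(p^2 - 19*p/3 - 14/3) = p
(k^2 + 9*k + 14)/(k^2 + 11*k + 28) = (k + 2)/(k + 4)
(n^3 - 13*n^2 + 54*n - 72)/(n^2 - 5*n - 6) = (n^2 - 7*n + 12)/(n + 1)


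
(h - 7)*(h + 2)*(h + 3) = h^3 - 2*h^2 - 29*h - 42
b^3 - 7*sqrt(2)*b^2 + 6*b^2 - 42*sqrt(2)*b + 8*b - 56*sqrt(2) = (b + 2)*(b + 4)*(b - 7*sqrt(2))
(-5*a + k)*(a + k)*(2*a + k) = -10*a^3 - 13*a^2*k - 2*a*k^2 + k^3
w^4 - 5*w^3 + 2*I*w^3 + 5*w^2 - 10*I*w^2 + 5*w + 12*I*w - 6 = (w - 3)*(w - 2)*(w + I)^2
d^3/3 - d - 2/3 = (d/3 + 1/3)*(d - 2)*(d + 1)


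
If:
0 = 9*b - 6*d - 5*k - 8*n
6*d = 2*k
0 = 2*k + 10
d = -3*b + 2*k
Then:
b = -25/9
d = -5/3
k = -5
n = 5/4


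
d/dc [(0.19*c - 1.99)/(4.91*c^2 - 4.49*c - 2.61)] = (-0.9329*c^2 + 19.5418*c - 9.431)/(24.1081*c^4 - 44.0918*c^3 - 5.4701*c^2 + 23.4378*c + 6.8121)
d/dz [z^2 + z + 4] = 2*z + 1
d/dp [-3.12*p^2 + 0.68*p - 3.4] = 0.68 - 6.24*p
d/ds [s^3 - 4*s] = 3*s^2 - 4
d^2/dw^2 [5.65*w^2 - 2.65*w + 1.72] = 11.3000000000000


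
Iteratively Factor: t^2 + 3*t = (t)*(t + 3)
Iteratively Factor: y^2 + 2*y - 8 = (y + 4)*(y - 2)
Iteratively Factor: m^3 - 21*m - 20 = (m + 4)*(m^2 - 4*m - 5) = (m - 5)*(m + 4)*(m + 1)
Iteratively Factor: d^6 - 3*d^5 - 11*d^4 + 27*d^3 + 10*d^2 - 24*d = (d - 4)*(d^5 + d^4 - 7*d^3 - d^2 + 6*d) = (d - 4)*(d - 1)*(d^4 + 2*d^3 - 5*d^2 - 6*d) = (d - 4)*(d - 1)*(d + 1)*(d^3 + d^2 - 6*d) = (d - 4)*(d - 1)*(d + 1)*(d + 3)*(d^2 - 2*d) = d*(d - 4)*(d - 1)*(d + 1)*(d + 3)*(d - 2)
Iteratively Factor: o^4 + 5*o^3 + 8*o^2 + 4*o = (o + 2)*(o^3 + 3*o^2 + 2*o) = (o + 1)*(o + 2)*(o^2 + 2*o) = o*(o + 1)*(o + 2)*(o + 2)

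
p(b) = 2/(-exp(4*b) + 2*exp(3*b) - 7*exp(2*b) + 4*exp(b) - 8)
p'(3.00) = 0.00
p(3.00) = 0.00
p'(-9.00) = 0.00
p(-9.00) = -0.25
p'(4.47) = 0.00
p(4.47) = -0.00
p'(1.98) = 0.00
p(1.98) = -0.00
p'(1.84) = 0.01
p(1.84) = -0.00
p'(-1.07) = 0.00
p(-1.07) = -0.27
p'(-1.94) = -0.01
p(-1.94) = -0.26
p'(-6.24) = -0.00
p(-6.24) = -0.25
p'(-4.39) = -0.00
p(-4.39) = -0.25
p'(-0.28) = 0.10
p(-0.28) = -0.24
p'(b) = 2*(4*exp(4*b) - 6*exp(3*b) + 14*exp(2*b) - 4*exp(b))/(-exp(4*b) + 2*exp(3*b) - 7*exp(2*b) + 4*exp(b) - 8)^2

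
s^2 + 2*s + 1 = (s + 1)^2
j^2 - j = j*(j - 1)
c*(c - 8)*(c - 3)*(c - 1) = c^4 - 12*c^3 + 35*c^2 - 24*c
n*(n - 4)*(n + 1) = n^3 - 3*n^2 - 4*n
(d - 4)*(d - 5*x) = d^2 - 5*d*x - 4*d + 20*x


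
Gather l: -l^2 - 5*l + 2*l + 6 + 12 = -l^2 - 3*l + 18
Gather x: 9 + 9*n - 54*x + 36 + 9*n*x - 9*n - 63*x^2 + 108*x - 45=-63*x^2 + x*(9*n + 54)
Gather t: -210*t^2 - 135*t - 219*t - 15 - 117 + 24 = -210*t^2 - 354*t - 108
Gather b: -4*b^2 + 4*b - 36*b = -4*b^2 - 32*b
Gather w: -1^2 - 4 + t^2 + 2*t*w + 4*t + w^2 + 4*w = t^2 + 4*t + w^2 + w*(2*t + 4) - 5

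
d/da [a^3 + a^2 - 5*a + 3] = 3*a^2 + 2*a - 5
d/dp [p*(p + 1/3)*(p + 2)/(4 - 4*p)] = (-3*p^3 + p^2 + 7*p + 1)/(6*(p^2 - 2*p + 1))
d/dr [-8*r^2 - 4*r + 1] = -16*r - 4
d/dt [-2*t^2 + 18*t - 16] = 18 - 4*t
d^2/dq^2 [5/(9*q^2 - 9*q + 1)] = 90*(-9*q^2 + 9*q + 9*(2*q - 1)^2 - 1)/(9*q^2 - 9*q + 1)^3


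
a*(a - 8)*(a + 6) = a^3 - 2*a^2 - 48*a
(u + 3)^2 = u^2 + 6*u + 9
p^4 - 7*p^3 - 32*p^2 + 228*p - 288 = (p - 8)*(p - 3)*(p - 2)*(p + 6)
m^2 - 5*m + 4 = (m - 4)*(m - 1)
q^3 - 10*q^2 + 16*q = q*(q - 8)*(q - 2)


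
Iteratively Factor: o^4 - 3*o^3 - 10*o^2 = (o)*(o^3 - 3*o^2 - 10*o) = o^2*(o^2 - 3*o - 10) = o^2*(o + 2)*(o - 5)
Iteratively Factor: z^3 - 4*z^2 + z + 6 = (z - 3)*(z^2 - z - 2) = (z - 3)*(z - 2)*(z + 1)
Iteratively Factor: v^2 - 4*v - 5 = (v + 1)*(v - 5)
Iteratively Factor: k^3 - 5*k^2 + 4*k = (k - 4)*(k^2 - k) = k*(k - 4)*(k - 1)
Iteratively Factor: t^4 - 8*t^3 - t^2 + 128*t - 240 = (t - 4)*(t^3 - 4*t^2 - 17*t + 60) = (t - 4)*(t - 3)*(t^2 - t - 20) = (t - 5)*(t - 4)*(t - 3)*(t + 4)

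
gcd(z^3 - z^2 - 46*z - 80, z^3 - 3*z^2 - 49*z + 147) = 1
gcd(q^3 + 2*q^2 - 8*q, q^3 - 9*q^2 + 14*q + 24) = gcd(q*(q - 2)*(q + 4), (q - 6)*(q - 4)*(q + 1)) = 1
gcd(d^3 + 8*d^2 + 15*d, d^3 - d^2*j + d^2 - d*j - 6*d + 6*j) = d + 3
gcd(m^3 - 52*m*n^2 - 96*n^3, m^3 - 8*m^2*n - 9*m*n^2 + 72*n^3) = m - 8*n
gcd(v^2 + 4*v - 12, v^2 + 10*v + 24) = v + 6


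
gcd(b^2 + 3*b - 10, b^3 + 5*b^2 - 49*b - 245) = b + 5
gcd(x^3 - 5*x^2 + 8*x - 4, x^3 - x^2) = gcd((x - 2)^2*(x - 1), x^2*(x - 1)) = x - 1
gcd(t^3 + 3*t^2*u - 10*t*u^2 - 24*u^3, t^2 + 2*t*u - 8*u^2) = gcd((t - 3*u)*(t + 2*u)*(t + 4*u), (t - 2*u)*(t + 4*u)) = t + 4*u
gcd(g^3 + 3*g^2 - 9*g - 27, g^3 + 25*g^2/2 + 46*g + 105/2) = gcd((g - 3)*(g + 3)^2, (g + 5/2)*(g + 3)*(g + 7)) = g + 3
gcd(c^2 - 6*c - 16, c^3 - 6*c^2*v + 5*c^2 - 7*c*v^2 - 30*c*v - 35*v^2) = 1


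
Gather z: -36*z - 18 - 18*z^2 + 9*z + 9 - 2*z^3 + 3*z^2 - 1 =-2*z^3 - 15*z^2 - 27*z - 10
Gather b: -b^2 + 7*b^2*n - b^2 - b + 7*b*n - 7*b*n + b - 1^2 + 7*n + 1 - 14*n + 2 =b^2*(7*n - 2) - 7*n + 2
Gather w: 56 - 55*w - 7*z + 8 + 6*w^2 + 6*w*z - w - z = 6*w^2 + w*(6*z - 56) - 8*z + 64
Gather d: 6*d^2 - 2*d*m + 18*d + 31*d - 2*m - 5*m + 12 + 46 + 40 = 6*d^2 + d*(49 - 2*m) - 7*m + 98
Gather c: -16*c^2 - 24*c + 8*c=-16*c^2 - 16*c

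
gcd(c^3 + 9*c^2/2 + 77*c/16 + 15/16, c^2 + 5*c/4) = c + 5/4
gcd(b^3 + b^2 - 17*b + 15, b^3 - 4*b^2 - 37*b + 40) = b^2 + 4*b - 5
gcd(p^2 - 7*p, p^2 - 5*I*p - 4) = 1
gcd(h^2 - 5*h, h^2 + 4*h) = h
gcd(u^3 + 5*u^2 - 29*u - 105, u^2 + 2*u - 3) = u + 3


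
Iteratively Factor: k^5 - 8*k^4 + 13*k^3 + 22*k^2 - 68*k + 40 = (k - 2)*(k^4 - 6*k^3 + k^2 + 24*k - 20) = (k - 2)*(k + 2)*(k^3 - 8*k^2 + 17*k - 10) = (k - 2)^2*(k + 2)*(k^2 - 6*k + 5) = (k - 5)*(k - 2)^2*(k + 2)*(k - 1)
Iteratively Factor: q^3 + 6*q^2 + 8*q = (q + 2)*(q^2 + 4*q) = q*(q + 2)*(q + 4)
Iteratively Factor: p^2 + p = (p + 1)*(p)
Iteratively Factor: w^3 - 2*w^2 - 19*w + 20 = (w - 1)*(w^2 - w - 20) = (w - 1)*(w + 4)*(w - 5)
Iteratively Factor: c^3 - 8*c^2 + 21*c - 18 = (c - 3)*(c^2 - 5*c + 6) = (c - 3)^2*(c - 2)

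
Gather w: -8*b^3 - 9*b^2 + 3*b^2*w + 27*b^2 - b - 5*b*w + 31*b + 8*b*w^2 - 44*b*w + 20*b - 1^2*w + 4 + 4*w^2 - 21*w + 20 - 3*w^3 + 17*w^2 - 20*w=-8*b^3 + 18*b^2 + 50*b - 3*w^3 + w^2*(8*b + 21) + w*(3*b^2 - 49*b - 42) + 24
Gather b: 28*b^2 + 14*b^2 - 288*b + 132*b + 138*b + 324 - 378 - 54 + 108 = 42*b^2 - 18*b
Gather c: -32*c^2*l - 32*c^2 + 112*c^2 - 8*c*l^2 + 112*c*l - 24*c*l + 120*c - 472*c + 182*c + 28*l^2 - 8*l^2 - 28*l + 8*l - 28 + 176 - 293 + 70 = c^2*(80 - 32*l) + c*(-8*l^2 + 88*l - 170) + 20*l^2 - 20*l - 75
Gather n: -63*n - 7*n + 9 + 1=10 - 70*n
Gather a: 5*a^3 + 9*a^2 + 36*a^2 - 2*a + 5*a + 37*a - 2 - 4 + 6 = 5*a^3 + 45*a^2 + 40*a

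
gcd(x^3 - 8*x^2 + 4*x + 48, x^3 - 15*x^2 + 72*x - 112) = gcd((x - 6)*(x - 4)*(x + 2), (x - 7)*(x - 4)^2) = x - 4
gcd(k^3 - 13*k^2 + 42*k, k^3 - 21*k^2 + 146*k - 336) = k^2 - 13*k + 42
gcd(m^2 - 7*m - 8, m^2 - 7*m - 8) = m^2 - 7*m - 8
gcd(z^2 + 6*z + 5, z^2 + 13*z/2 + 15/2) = z + 5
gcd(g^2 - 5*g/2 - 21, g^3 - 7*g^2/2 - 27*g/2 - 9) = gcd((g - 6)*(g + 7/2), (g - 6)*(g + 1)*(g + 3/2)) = g - 6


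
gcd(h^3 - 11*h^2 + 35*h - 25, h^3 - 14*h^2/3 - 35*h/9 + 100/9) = h - 5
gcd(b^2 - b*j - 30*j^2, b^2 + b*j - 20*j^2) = b + 5*j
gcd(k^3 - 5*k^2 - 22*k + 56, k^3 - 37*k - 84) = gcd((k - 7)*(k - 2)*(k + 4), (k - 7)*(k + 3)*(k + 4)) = k^2 - 3*k - 28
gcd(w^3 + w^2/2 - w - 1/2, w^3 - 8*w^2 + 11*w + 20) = w + 1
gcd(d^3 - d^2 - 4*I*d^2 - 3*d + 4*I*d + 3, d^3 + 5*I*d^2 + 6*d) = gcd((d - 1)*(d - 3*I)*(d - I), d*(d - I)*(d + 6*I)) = d - I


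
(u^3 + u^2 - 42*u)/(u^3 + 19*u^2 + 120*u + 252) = u*(u - 6)/(u^2 + 12*u + 36)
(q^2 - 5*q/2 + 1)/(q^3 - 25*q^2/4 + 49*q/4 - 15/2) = 2*(2*q - 1)/(4*q^2 - 17*q + 15)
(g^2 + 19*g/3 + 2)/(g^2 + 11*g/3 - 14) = (3*g + 1)/(3*g - 7)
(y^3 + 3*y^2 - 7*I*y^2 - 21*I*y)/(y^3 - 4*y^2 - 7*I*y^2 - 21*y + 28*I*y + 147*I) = y/(y - 7)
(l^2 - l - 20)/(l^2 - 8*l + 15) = (l + 4)/(l - 3)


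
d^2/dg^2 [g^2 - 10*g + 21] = 2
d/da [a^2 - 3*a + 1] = 2*a - 3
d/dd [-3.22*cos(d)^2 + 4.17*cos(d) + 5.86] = (6.44*cos(d) - 4.17)*sin(d)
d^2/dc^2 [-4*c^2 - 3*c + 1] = -8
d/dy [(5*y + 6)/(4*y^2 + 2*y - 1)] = (-20*y^2 - 48*y - 17)/(16*y^4 + 16*y^3 - 4*y^2 - 4*y + 1)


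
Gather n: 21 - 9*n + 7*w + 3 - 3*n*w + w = n*(-3*w - 9) + 8*w + 24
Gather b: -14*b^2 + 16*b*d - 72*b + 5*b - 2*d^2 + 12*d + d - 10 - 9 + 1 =-14*b^2 + b*(16*d - 67) - 2*d^2 + 13*d - 18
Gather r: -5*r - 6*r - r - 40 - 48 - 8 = -12*r - 96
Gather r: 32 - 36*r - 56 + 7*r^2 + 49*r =7*r^2 + 13*r - 24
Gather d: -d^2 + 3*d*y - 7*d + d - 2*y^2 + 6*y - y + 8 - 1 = -d^2 + d*(3*y - 6) - 2*y^2 + 5*y + 7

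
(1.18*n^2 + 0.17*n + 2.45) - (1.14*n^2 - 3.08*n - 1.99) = 0.04*n^2 + 3.25*n + 4.44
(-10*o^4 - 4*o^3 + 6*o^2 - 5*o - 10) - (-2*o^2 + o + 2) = -10*o^4 - 4*o^3 + 8*o^2 - 6*o - 12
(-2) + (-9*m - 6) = -9*m - 8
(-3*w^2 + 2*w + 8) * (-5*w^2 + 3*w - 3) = 15*w^4 - 19*w^3 - 25*w^2 + 18*w - 24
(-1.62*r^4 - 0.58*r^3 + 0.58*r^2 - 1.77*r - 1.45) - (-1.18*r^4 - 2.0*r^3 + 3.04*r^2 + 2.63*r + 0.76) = -0.44*r^4 + 1.42*r^3 - 2.46*r^2 - 4.4*r - 2.21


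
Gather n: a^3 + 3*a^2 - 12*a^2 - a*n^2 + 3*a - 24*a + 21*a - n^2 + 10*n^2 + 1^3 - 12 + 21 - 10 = a^3 - 9*a^2 + n^2*(9 - a)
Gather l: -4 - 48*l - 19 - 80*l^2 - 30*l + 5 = -80*l^2 - 78*l - 18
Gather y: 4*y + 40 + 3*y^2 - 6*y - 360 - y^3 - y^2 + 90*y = -y^3 + 2*y^2 + 88*y - 320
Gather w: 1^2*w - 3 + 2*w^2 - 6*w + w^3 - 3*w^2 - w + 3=w^3 - w^2 - 6*w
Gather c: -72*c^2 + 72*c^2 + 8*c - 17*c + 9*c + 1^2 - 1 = 0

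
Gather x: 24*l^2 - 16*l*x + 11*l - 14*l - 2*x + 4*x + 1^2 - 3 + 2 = 24*l^2 - 3*l + x*(2 - 16*l)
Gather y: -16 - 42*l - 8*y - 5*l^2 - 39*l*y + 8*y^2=-5*l^2 - 42*l + 8*y^2 + y*(-39*l - 8) - 16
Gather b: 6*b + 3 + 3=6*b + 6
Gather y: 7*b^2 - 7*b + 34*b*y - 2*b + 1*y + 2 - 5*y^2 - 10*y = 7*b^2 - 9*b - 5*y^2 + y*(34*b - 9) + 2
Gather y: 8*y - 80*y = -72*y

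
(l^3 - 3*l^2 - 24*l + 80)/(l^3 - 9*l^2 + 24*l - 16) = (l + 5)/(l - 1)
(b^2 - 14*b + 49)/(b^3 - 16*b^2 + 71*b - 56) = (b - 7)/(b^2 - 9*b + 8)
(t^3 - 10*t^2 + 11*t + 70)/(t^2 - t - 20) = (t^2 - 5*t - 14)/(t + 4)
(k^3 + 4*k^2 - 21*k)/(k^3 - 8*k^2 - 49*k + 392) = k*(k - 3)/(k^2 - 15*k + 56)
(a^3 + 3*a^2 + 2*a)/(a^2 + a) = a + 2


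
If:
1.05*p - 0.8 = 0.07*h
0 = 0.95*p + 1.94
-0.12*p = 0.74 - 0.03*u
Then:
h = -42.06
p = -2.04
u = 16.50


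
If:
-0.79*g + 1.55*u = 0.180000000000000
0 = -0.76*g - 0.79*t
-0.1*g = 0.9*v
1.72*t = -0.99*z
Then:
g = 0.598301713586291*z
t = -0.575581395348837*z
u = 0.304940873376239*z + 0.116129032258065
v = -0.0664779681762546*z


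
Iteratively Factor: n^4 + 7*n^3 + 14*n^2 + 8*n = (n + 2)*(n^3 + 5*n^2 + 4*n) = n*(n + 2)*(n^2 + 5*n + 4) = n*(n + 1)*(n + 2)*(n + 4)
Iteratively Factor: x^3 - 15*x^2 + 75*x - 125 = (x - 5)*(x^2 - 10*x + 25) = (x - 5)^2*(x - 5)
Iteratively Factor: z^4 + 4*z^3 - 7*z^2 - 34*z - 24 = (z + 4)*(z^3 - 7*z - 6) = (z - 3)*(z + 4)*(z^2 + 3*z + 2) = (z - 3)*(z + 1)*(z + 4)*(z + 2)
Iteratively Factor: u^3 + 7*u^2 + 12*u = (u + 3)*(u^2 + 4*u) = u*(u + 3)*(u + 4)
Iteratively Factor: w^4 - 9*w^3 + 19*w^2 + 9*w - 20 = (w - 1)*(w^3 - 8*w^2 + 11*w + 20) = (w - 4)*(w - 1)*(w^2 - 4*w - 5) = (w - 5)*(w - 4)*(w - 1)*(w + 1)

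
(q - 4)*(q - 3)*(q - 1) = q^3 - 8*q^2 + 19*q - 12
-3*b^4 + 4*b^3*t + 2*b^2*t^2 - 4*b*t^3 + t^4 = (-3*b + t)*(-b + t)^2*(b + t)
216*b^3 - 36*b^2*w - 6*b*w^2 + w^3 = (-6*b + w)^2*(6*b + w)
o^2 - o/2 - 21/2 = (o - 7/2)*(o + 3)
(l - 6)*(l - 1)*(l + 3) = l^3 - 4*l^2 - 15*l + 18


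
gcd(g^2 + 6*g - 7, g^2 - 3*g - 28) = 1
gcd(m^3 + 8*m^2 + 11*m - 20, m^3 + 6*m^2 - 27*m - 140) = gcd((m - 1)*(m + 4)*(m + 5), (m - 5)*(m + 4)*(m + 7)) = m + 4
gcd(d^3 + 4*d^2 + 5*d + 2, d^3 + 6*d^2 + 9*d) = 1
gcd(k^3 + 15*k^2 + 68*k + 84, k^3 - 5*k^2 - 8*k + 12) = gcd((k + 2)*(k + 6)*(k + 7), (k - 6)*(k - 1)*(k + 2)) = k + 2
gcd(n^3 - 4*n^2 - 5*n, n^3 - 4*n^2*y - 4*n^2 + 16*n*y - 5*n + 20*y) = n^2 - 4*n - 5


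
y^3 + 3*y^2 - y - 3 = (y - 1)*(y + 1)*(y + 3)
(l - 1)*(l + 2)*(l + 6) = l^3 + 7*l^2 + 4*l - 12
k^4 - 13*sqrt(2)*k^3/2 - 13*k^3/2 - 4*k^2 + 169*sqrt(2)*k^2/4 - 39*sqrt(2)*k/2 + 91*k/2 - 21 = (k - 6)*(k - 1/2)*(k - 7*sqrt(2))*(k + sqrt(2)/2)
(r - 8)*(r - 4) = r^2 - 12*r + 32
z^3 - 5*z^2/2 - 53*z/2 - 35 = (z - 7)*(z + 2)*(z + 5/2)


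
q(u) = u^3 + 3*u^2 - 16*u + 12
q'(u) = 3*u^2 + 6*u - 16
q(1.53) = -1.88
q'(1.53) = 0.20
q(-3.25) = 61.36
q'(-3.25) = -3.81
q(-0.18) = 14.97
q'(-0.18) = -16.98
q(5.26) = 156.37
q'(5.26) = 98.56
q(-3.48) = 61.87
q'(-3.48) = -0.55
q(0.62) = 3.47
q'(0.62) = -11.13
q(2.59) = 8.06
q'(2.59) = 19.66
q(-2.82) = 58.55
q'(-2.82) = -9.06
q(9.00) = 840.00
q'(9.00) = 281.00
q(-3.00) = 60.00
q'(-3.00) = -7.00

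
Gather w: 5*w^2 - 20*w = 5*w^2 - 20*w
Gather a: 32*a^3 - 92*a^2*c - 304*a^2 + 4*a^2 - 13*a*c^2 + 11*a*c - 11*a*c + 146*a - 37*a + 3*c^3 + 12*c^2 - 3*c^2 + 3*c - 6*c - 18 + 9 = 32*a^3 + a^2*(-92*c - 300) + a*(109 - 13*c^2) + 3*c^3 + 9*c^2 - 3*c - 9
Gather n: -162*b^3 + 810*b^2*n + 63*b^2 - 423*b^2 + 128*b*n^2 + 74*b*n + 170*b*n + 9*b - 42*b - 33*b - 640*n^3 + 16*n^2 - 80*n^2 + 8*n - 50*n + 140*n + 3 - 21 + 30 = -162*b^3 - 360*b^2 - 66*b - 640*n^3 + n^2*(128*b - 64) + n*(810*b^2 + 244*b + 98) + 12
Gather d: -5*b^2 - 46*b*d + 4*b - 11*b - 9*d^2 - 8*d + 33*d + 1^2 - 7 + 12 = -5*b^2 - 7*b - 9*d^2 + d*(25 - 46*b) + 6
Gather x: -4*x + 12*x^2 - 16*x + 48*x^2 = 60*x^2 - 20*x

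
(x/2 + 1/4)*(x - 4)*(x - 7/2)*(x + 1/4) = x^4/2 - 27*x^3/8 + 17*x^2/4 + 153*x/32 + 7/8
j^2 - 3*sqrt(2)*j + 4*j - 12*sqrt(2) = (j + 4)*(j - 3*sqrt(2))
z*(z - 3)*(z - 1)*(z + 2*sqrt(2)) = z^4 - 4*z^3 + 2*sqrt(2)*z^3 - 8*sqrt(2)*z^2 + 3*z^2 + 6*sqrt(2)*z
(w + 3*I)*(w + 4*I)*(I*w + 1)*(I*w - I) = -w^4 + w^3 - 6*I*w^3 + 5*w^2 + 6*I*w^2 - 5*w - 12*I*w + 12*I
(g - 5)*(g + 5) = g^2 - 25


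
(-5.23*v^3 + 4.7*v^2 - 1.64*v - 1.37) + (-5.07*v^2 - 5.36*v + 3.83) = -5.23*v^3 - 0.37*v^2 - 7.0*v + 2.46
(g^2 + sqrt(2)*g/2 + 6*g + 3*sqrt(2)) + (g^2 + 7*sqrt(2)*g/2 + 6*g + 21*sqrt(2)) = 2*g^2 + 4*sqrt(2)*g + 12*g + 24*sqrt(2)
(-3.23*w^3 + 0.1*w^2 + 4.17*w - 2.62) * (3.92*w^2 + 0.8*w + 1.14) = -12.6616*w^5 - 2.192*w^4 + 12.7442*w^3 - 6.8204*w^2 + 2.6578*w - 2.9868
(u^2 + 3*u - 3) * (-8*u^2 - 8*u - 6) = -8*u^4 - 32*u^3 - 6*u^2 + 6*u + 18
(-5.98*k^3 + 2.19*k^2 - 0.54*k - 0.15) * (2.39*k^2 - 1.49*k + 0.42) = -14.2922*k^5 + 14.1443*k^4 - 7.0653*k^3 + 1.3659*k^2 - 0.0033*k - 0.063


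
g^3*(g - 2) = g^4 - 2*g^3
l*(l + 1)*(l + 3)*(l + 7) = l^4 + 11*l^3 + 31*l^2 + 21*l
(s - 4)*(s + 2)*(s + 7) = s^3 + 5*s^2 - 22*s - 56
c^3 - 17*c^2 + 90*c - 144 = (c - 8)*(c - 6)*(c - 3)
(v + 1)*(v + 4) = v^2 + 5*v + 4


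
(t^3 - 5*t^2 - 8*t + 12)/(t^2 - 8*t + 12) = (t^2 + t - 2)/(t - 2)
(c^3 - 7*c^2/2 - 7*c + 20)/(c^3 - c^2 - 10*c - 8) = (c^2 + c/2 - 5)/(c^2 + 3*c + 2)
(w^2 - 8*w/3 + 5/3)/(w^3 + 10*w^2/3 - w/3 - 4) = (3*w - 5)/(3*w^2 + 13*w + 12)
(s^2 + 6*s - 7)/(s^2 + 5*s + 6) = (s^2 + 6*s - 7)/(s^2 + 5*s + 6)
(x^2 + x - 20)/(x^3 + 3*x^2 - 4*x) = (x^2 + x - 20)/(x*(x^2 + 3*x - 4))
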